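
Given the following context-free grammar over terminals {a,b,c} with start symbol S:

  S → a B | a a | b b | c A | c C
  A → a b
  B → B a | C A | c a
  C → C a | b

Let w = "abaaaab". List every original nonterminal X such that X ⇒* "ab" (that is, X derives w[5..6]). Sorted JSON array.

CNF form of G:
  S -> T0 B | T0 T0 | T1 T1 | T2 A | T2 C
  A -> T0 T1
  B -> B T0 | C A | T2 T0
  C -> C T0 | b
  T0 -> a
  T1 -> b
  T2 -> c

CYK table (by increasing span), restricted to cells inside w[5..6]:
  T[5,5] 'a' = {T0}  orig:{}
  T[6,6] 'b' = {C,T1}  orig:{C}
  T[5,6] 'ab' = {A}

Original NTs in T[5,6] deriving "ab": ["A"]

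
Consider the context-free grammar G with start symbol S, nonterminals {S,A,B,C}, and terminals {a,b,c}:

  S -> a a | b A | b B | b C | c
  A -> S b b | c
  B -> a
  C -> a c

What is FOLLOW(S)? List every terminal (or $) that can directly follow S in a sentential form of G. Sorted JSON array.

Compute FIRST by fixpoint:
iter 1:
  A via A→c: +{c}
  B via B→a: +{a}
  C via C→a c: +{a}
  S via S→a a: +{a}
  S via S→b A: +{b}
  S via S→c: +{c}
  S: {a,b,c}  A: {c}  B: {a}  C: {a}
iter 2:
  A via A→S b b: +{a,b}
  S: {a,b,c}  A: {a,b,c}  B: {a}  C: {a}
iter 3: done
  S: {a,b,c}  A: {a,b,c}  B: {a}  C: {a}

FOLLOW sets:
FOLLOW(S) := {$}
round 1:
  A→S b b: FOLLOW(S) ⊇ FIRST(b) = {b}; new: +{b}
  S→b A: FOLLOW(A) ⊇ FOLLOW(S) ⊇ {$,b}; new: +{$,b}
  S→b B: FOLLOW(B) ⊇ FOLLOW(S) ⊇ {$,b}; new: +{$,b}
  S→b C: FOLLOW(C) ⊇ FOLLOW(S) ⊇ {$,b}; new: +{$,b}
  S: {$,b}  A: {$,b}  B: {$,b}  C: {$,b}
round 2: (stable)
  S: {$,b}  A: {$,b}  B: {$,b}  C: {$,b}

FOLLOW(S) = ["$", "b"]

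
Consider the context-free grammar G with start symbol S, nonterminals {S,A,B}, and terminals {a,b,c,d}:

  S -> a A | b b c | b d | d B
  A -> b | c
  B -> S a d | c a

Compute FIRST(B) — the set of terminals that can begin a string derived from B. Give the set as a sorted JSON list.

Compute FIRST by fixpoint:
round 1:
  A via A→b: +{b}
  A via A→c: +{c}
  B via B→c a: +{c}
  S via S→a A: +{a}
  S via S→b b c: +{b}
  S via S→d B: +{d}
  FIRST(S)={a,b,d}  FIRST(A)={b,c}  FIRST(B)={c}
round 2:
  B via B→S a d: +{a,b,d}
  FIRST(S)={a,b,d}  FIRST(A)={b,c}  FIRST(B)={a,b,c,d}
round 3: done
  FIRST(S)={a,b,d}  FIRST(A)={b,c}  FIRST(B)={a,b,c,d}

FIRST(B) = ["a", "b", "c", "d"]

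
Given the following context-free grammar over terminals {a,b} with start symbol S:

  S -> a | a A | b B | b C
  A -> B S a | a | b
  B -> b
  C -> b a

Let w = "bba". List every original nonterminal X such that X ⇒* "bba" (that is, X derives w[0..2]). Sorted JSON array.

Convert to CNF:
  S -> T0 A | T1 B | T1 C | a
  A -> B X2 | a | b
  B -> b
  C -> T1 T0
  T0 -> a
  T1 -> b
  X2 -> S T0

Fill CYK table bottom-up (cells [i..j] with 0 ≤ i ≤ j ≤ 2 only):
  cell(0,0) b: {A,B,T1}  orig:{A,B}
  cell(1,1) b: {A,B,T1}  orig:{A,B}
  cell(2,2) a: {A,S,T0}  orig:{A,S}
  cell(0,1) bb: {S}
  cell(1,2) ba: {C}
  cell(0,2) bba: {S,X2}  orig:{S}

Original NTs in T[0,2] deriving "bba": ["S"]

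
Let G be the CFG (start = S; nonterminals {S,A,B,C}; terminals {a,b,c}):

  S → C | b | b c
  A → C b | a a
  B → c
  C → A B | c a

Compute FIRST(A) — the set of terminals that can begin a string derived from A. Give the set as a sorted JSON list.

FIRST sets, iterate to fixpoint:
round 1:
  A via A→a a: +{a}
  B via B→c: +{c}
  C via C→A B: +{a}
  C via C→c a: +{c}
  S via S→C: +{a,c}
  S via S→b: +{b}
  FIRST[S]={a,b,c}  FIRST[A]={a}  FIRST[B]={c}  FIRST[C]={a,c}
round 2:
  A via A→C b: +{c}
  FIRST[S]={a,b,c}  FIRST[A]={a,c}  FIRST[B]={c}  FIRST[C]={a,c}
round 3: (no change)
  FIRST[S]={a,b,c}  FIRST[A]={a,c}  FIRST[B]={c}  FIRST[C]={a,c}

FIRST(A) = ["a", "c"]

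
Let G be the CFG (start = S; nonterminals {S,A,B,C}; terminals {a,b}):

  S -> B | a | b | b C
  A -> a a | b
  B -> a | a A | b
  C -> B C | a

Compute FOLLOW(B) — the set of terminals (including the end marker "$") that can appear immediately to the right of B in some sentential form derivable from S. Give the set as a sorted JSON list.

FIRST iteration:
[1]
  A via A→a a: +{a}
  A via A→b: +{b}
  B via B→a: +{a}
  B via B→b: +{b}
  C via C→B C: +{a,b}
  S via S→B: +{a,b}
  FIRST[S]={a,b}  FIRST[A]={a,b}  FIRST[B]={a,b}  FIRST[C]={a,b}
[2] done
  FIRST[S]={a,b}  FIRST[A]={a,b}  FIRST[B]={a,b}  FIRST[C]={a,b}

FOLLOW iteration:
initialize: $ ∈ FOLLOW(S)
[1]
  C→B C: FOLLOW(B) ⊇ FIRST(C) = {a,b}; new: +{a,b}
  S→B: FOLLOW(B) ⊇ FOLLOW(S) ⊇ {$}; new: +{$}
  S→b C: FOLLOW(C) ⊇ FOLLOW(S) ⊇ {$}; new: +{$}
  S: {$}  A: {}  B: {$,a,b}  C: {$}
[2]
  B→a A: FOLLOW(A) ⊇ FOLLOW(B) ⊇ {$,a,b}; new: +{$,a,b}
  S: {$}  A: {$,a,b}  B: {$,a,b}  C: {$}
[3] (stable)
  S: {$}  A: {$,a,b}  B: {$,a,b}  C: {$}

FOLLOW(B) = ["$", "a", "b"]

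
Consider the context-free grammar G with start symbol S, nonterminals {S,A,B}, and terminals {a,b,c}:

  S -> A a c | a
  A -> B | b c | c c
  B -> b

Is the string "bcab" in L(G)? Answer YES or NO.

Convert to CNF:
  S -> A X3 | a
  A -> T0 T1 | T1 T1 | b
  B -> b
  T0 -> b
  T1 -> c
  T2 -> a
  X3 -> T2 T1

CYK table (by increasing span):
  T[0,0] 'b' = {A,B,T0}  orig:{A,B}
  T[1,1] 'c' = {T1}  orig:{}
  T[2,2] 'a' = {S,T2}  orig:{S}
  T[3,3] 'b' = {A,B,T0}  orig:{A,B}
  T[0,1] 'bc' = {A}
  T[1,2] 'ca' = ∅
  T[2,3] 'ab' = ∅
  T[0,2] 'bca' = ∅
  T[1,3] 'cab' = ∅
  T[0,3] 'bcab' = ∅

S ∉ T[0,3] ⇒ NO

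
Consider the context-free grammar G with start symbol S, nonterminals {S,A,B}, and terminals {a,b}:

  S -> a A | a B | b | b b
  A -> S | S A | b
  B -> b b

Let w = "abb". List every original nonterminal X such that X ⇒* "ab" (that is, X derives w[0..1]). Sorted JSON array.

Convert to CNF:
  S -> T0 A | T0 B | T1 T1 | b
  A -> S A | T0 A | T0 B | T1 T1 | b
  B -> T1 T1
  T0 -> a
  T1 -> b

Fill CYK table bottom-up — only the sub-triangle for w[0..1]:
  [0..0]={T0}  "a"  orig:{}
  [1..1]={A,S,T1}  "b"  orig:{A,S}
  [0..1]={A,S}  "ab"

Original NTs in T[0,1] deriving "ab": ["A", "S"]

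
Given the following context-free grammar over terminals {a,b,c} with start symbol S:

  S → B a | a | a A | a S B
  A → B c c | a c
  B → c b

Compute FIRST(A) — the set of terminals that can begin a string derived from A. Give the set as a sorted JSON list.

FIRST sets, iterate to fixpoint:
iter 1:
  A via A→a c: +{a}
  B via B→c b: +{c}
  S via S→B a: +{c}
  S via S→a: +{a}
  FIRST(S)={a,c}  FIRST(A)={a}  FIRST(B)={c}
iter 2:
  A via A→B c c: +{c}
  FIRST(S)={a,c}  FIRST(A)={a,c}  FIRST(B)={c}
iter 3: done
  FIRST(S)={a,c}  FIRST(A)={a,c}  FIRST(B)={c}

FIRST(A) = ["a", "c"]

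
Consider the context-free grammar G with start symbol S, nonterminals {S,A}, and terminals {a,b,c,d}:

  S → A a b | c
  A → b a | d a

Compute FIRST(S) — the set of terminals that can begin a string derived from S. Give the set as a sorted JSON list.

FIRST iteration:
round 1:
  A via A→b a: +{b}
  A via A→d a: +{d}
  S via S→A a b: +{b,d}
  S via S→c: +{c}
  FIRST(S)={b,c,d}  FIRST(A)={b,d}
round 2: done
  FIRST(S)={b,c,d}  FIRST(A)={b,d}

FIRST(S) = ["b", "c", "d"]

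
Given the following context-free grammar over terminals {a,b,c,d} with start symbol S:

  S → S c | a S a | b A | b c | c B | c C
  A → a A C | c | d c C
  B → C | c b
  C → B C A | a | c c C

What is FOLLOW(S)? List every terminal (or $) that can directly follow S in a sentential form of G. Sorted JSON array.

FIRST sets, iterate to fixpoint:
[1]
  A via A→a A C: +{a}
  A via A→c: +{c}
  A via A→d c C: +{d}
  B via B→c b: +{c}
  C via C→B C A: +{c}
  C via C→a: +{a}
  S via S→a S a: +{a}
  S via S→b A: +{b}
  S via S→c B: +{c}
  FIRST(S)={a,b,c}  FIRST(A)={a,c,d}  FIRST(B)={c}  FIRST(C)={a,c}
[2]
  B via B→C: +{a}
  FIRST(S)={a,b,c}  FIRST(A)={a,c,d}  FIRST(B)={a,c}  FIRST(C)={a,c}
[3] (no change)
  FIRST(S)={a,b,c}  FIRST(A)={a,c,d}  FIRST(B)={a,c}  FIRST(C)={a,c}

FOLLOW iteration:
initialize: $ ∈ FOLLOW(S)
[1]
  A→a A C: FOLLOW(A) ⊇ FIRST(C) = {a,c}; new: +{a,c}
  A→a A C: FOLLOW(C) ⊇ FOLLOW(A) ⊇ {a,c}; new: +{a,c}
  C→B C A: FOLLOW(B) ⊇ FIRST(C) = {a,c}; new: +{a,c}
  C→B C A: FOLLOW(C) ⊇ FIRST(A) = {a,c,d}; new: +{d}
  C→B C A: FOLLOW(A) ⊇ FOLLOW(C) ⊇ {a,c,d}; new: +{d}
  S→S c: FOLLOW(S) ⊇ FIRST(c) = {c}; new: +{c}
  S→a S a: FOLLOW(S) ⊇ FIRST(a) = {a}; new: +{a}
  S→b A: FOLLOW(A) ⊇ FOLLOW(S) ⊇ {$,a,c}; new: +{$}
  S→c B: FOLLOW(B) ⊇ FOLLOW(S) ⊇ {$,a,c}; new: +{$}
  S→c C: FOLLOW(C) ⊇ FOLLOW(S) ⊇ {$,a,c}; new: +{$}
  FOLLOW(S)={$,a,c}  FOLLOW(A)={$,a,c,d}  FOLLOW(B)={$,a,c}  FOLLOW(C)={$,a,c,d}
[2] — fixpoint
  FOLLOW(S)={$,a,c}  FOLLOW(A)={$,a,c,d}  FOLLOW(B)={$,a,c}  FOLLOW(C)={$,a,c,d}

FOLLOW(S) = ["$", "a", "c"]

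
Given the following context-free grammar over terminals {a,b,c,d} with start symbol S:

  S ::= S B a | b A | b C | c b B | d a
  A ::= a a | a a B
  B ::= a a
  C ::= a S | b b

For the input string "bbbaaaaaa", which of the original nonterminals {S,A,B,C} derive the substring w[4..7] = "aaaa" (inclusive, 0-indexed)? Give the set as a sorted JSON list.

Convert to CNF:
  S -> S X5 | T1 A | T1 C | T2 X6 | T3 T0
  A -> T0 T0 | T0 X4
  B -> T0 T0
  C -> T0 S | T1 T1
  T0 -> a
  T1 -> b
  T2 -> c
  T3 -> d
  X4 -> T0 B
  X5 -> B T0
  X6 -> T1 B

CYK table (by increasing span) (cells [i..j] with 4 ≤ i ≤ j ≤ 7 only):
  cell(4,4) a: {T0}  orig:{}
  cell(5,5) a: {T0}  orig:{}
  cell(6,6) a: {T0}  orig:{}
  cell(7,7) a: {T0}  orig:{}
  cell(4,5) aa: {A,B}
  cell(5,6) aa: {A,B}
  cell(6,7) aa: {A,B}
  cell(4,6) aaa: {X4,X5}  orig:{}
  cell(5,7) aaa: {X4,X5}  orig:{}
  cell(4,7) aaaa: {A}

Original NTs in T[4,7] deriving "aaaa": ["A"]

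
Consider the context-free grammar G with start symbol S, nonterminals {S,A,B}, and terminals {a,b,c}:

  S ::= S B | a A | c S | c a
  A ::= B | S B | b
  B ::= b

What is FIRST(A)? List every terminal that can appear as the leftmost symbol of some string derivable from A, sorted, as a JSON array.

FIRST iteration:
pass 1:
  A via A→b: +{b}
  B via B→b: +{b}
  S via S→a A: +{a}
  S via S→c S: +{c}
  FIRST(S)={a,c}  FIRST(A)={b}  FIRST(B)={b}
pass 2:
  A via A→S B: +{a,c}
  FIRST(S)={a,c}  FIRST(A)={a,b,c}  FIRST(B)={b}
pass 3: done
  FIRST(S)={a,c}  FIRST(A)={a,b,c}  FIRST(B)={b}

FIRST(A) = ["a", "b", "c"]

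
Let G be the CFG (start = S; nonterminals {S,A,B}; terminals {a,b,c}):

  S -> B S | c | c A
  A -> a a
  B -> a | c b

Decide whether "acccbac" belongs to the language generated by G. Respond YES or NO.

CNF form of G:
  S -> B S | T1 A | c
  A -> T0 T0
  B -> T1 T2 | a
  T0 -> a
  T1 -> c
  T2 -> b

CYK fill:
  cell(0,0) a: {B,T0}  orig:{B}
  cell(1,1) c: {S,T1}  orig:{S}
  cell(2,2) c: {S,T1}  orig:{S}
  cell(3,3) c: {S,T1}  orig:{S}
  cell(4,4) b: {T2}  orig:{}
  cell(5,5) a: {B,T0}  orig:{B}
  cell(6,6) c: {S,T1}  orig:{S}
  cell(0,1) ac: {S}
  cell(1,2) cc: ∅
  cell(2,3) cc: ∅
  cell(3,4) cb: {B}
  cell(4,5) ba: ∅
  cell(5,6) ac: {S}
  cell(0,2) acc: ∅
  cell(1,3) ccc: ∅
  cell(2,4) ccb: ∅
  cell(3,5) cba: ∅
  cell(4,6) bac: ∅
  cell(0,3) accc: ∅
  cell(1,4) cccb: ∅
  cell(2,5) ccba: ∅
  cell(3,6) cbac: {S}
  cell(0,4) acccb: ∅
  cell(1,5) cccba: ∅
  cell(2,6) ccbac: ∅
  cell(0,5) acccba: ∅
  cell(1,6) cccbac: ∅
  cell(0,6) acccbac: ∅

S ∉ T[0,6] ⇒ NO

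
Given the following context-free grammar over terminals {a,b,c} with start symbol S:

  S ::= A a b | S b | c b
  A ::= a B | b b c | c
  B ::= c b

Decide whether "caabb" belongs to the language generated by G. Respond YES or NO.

CNF form of G:
  S -> A X4 | S T1 | T2 T1
  A -> T0 B | T1 X3 | c
  B -> T2 T1
  T0 -> a
  T1 -> b
  T2 -> c
  X3 -> T1 T2
  X4 -> T0 T1

CYK table (by increasing span):
  T[0,0] 'c' = {A,T2}  orig:{A}
  T[1,1] 'a' = {T0}  orig:{}
  T[2,2] 'a' = {T0}  orig:{}
  T[3,3] 'b' = {T1}  orig:{}
  T[4,4] 'b' = {T1}  orig:{}
  T[0,1] 'ca' = ∅
  T[1,2] 'aa' = ∅
  T[2,3] 'ab' = {X4}  orig:{}
  T[3,4] 'bb' = ∅
  T[0,2] 'caa' = ∅
  T[1,3] 'aab' = ∅
  T[2,4] 'abb' = ∅
  T[0,3] 'caab' = ∅
  T[1,4] 'aabb' = ∅
  T[0,4] 'caabb' = ∅

S ∉ T[0,4] ⇒ NO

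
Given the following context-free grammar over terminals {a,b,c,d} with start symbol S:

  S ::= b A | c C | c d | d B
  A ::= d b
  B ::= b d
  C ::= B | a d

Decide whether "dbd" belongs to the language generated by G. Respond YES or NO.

CNF form of G:
  S -> T0 B | T1 A | T3 C | T3 T0
  A -> T0 T1
  B -> T1 T0
  C -> T1 T0 | T2 T0
  T0 -> d
  T1 -> b
  T2 -> a
  T3 -> c

CYK fill:
  cell(0,0) d: {T0}  orig:{}
  cell(1,1) b: {T1}  orig:{}
  cell(2,2) d: {T0}  orig:{}
  cell(0,1) db: {A}
  cell(1,2) bd: {B,C}
  cell(0,2) dbd: {S}

S ∈ T[0,2] ⇒ YES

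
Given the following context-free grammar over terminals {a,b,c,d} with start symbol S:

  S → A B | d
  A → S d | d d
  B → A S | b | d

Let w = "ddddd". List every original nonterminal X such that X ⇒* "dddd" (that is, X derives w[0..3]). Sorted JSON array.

Convert to CNF:
  S -> A B | d
  A -> S T0 | T0 T0
  B -> A S | b | d
  T0 -> d

Fill CYK table bottom-up — only the sub-triangle for w[0..3]:
  [0..0]={B,S,T0}  "d"  orig:{B,S}
  [1..1]={B,S,T0}  "d"  orig:{B,S}
  [2..2]={B,S,T0}  "d"  orig:{B,S}
  [3..3]={B,S,T0}  "d"  orig:{B,S}
  [0..1]={A}  "dd"
  [1..2]={A}  "dd"
  [2..3]={A}  "dd"
  [0..2]={B,S}  "ddd"
  [1..3]={B,S}  "ddd"
  [0..3]={A}  "dddd"

Original NTs in T[0,3] deriving "dddd": ["A"]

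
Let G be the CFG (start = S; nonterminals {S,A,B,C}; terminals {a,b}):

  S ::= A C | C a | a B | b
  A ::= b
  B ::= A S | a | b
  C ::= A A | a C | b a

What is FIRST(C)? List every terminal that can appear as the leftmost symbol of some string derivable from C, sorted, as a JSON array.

FIRST iteration:
[1]
  A via A→b: +{b}
  B via B→A S: +{b}
  B via B→a: +{a}
  C via C→A A: +{b}
  C via C→a C: +{a}
  S via S→A C: +{b}
  S via S→C a: +{a}
  S: {a,b}  A: {b}  B: {a,b}  C: {a,b}
[2] — fixpoint
  S: {a,b}  A: {b}  B: {a,b}  C: {a,b}

FIRST(C) = ["a", "b"]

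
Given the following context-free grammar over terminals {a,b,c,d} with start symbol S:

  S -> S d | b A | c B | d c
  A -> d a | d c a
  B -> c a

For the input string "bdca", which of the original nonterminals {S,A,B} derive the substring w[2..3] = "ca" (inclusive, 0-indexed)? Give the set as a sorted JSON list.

Convert to CNF:
  S -> S T0 | T0 T2 | T2 B | T3 A
  A -> T0 T1 | T0 X4
  B -> T2 T1
  T0 -> d
  T1 -> a
  T2 -> c
  T3 -> b
  X4 -> T2 T1

CYK fill (cells [i..j] with 2 ≤ i ≤ j ≤ 3 only):
  T[2,2] 'c' = {T2}  orig:{}
  T[3,3] 'a' = {T1}  orig:{}
  T[2,3] 'ca' = {B,X4}  orig:{B}

Original NTs in T[2,3] deriving "ca": ["B"]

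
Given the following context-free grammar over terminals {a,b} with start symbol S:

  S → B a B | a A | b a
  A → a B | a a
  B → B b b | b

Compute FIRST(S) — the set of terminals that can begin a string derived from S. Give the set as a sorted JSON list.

FIRST iteration:
iter 1:
  A via A→a B: +{a}
  B via B→b: +{b}
  S via S→B a B: +{b}
  S via S→a A: +{a}
  FIRST(S)={a,b}  FIRST(A)={a}  FIRST(B)={b}
iter 2: (stable)
  FIRST(S)={a,b}  FIRST(A)={a}  FIRST(B)={b}

FIRST(S) = ["a", "b"]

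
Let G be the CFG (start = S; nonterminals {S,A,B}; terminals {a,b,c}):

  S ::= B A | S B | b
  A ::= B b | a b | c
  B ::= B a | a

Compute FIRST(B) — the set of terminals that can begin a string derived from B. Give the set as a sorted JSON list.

FIRST iteration:
[1]
  A via A→a b: +{a}
  A via A→c: +{c}
  B via B→a: +{a}
  S via S→B A: +{a}
  S via S→b: +{b}
  FIRST[S]={a,b}  FIRST[A]={a,c}  FIRST[B]={a}
[2] done
  FIRST[S]={a,b}  FIRST[A]={a,c}  FIRST[B]={a}

FIRST(B) = ["a"]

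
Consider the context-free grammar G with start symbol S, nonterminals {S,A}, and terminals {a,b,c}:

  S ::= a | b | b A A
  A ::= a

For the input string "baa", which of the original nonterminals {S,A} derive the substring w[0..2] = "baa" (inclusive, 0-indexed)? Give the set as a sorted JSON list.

Convert to CNF:
  S -> T0 X1 | a | b
  A -> a
  T0 -> b
  X1 -> A A

CYK table (by increasing span) — only the sub-triangle for w[0..2]:
  [0..0]={S,T0}  "b"  orig:{S}
  [1..1]={A,S}  "a"
  [2..2]={A,S}  "a"
  [0..1]=∅  "ba"
  [1..2]={X1}  "aa"  orig:{}
  [0..2]={S}  "baa"

Original NTs in T[0,2] deriving "baa": ["S"]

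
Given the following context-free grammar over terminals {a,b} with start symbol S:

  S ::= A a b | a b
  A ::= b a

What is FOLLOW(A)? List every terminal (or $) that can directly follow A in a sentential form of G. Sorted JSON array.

FIRST sets, iterate to fixpoint:
[1]
  A via A→b a: +{b}
  S via S→A a b: +{b}
  S via S→a b: +{a}
  FIRST(S)={a,b}  FIRST(A)={b}
[2] done
  FIRST(S)={a,b}  FIRST(A)={b}

Compute FOLLOW by fixpoint:
FOLLOW(S) := {$}
iter 1:
  S→A a b: FOLLOW(A) ⊇ FIRST(a) = {a}; new: +{a}
  FOLLOW(S)={$}  FOLLOW(A)={a}
iter 2: — fixpoint
  FOLLOW(S)={$}  FOLLOW(A)={a}

FOLLOW(A) = ["a"]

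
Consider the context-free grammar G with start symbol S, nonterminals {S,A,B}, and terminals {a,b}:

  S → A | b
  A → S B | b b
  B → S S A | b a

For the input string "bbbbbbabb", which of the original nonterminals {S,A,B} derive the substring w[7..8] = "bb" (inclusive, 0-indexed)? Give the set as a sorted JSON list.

CNF form of G:
  S -> S B | T0 T0 | b
  A -> S B | T0 T0
  B -> S X2 | T0 T1
  T0 -> b
  T1 -> a
  X2 -> S A

CYK table (by increasing span) (cells [i..j] with 7 ≤ i ≤ j ≤ 8 only):
  cell(7,7) b: {S,T0}  orig:{S}
  cell(8,8) b: {S,T0}  orig:{S}
  cell(7,8) bb: {A,S}

Original NTs in T[7,8] deriving "bb": ["A", "S"]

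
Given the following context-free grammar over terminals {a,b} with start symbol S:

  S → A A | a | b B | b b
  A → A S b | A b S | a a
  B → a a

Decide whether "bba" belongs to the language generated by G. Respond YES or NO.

CNF form of G:
  S -> A A | T0 B | T0 T0 | a
  A -> A X2 | A X3 | T1 T1
  B -> T1 T1
  T0 -> b
  T1 -> a
  X2 -> S T0
  X3 -> T0 S

CYK table (by increasing span):
  T[0,0] 'b' = {T0}  orig:{}
  T[1,1] 'b' = {T0}  orig:{}
  T[2,2] 'a' = {S,T1}  orig:{S}
  T[0,1] 'bb' = {S}
  T[1,2] 'ba' = {X3}  orig:{}
  T[0,2] 'bba' = ∅

S ∉ T[0,2] ⇒ NO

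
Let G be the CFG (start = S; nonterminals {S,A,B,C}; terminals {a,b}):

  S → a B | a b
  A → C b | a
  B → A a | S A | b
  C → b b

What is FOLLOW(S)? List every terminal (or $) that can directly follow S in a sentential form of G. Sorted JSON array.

FIRST sets, iterate to fixpoint:
iter 1:
  A via A→a: +{a}
  B via B→A a: +{a}
  B via B→b: +{b}
  C via C→b b: +{b}
  S via S→a B: +{a}
  FIRST(S)={a}  FIRST(A)={a}  FIRST(B)={a,b}  FIRST(C)={b}
iter 2:
  A via A→C b: +{b}
  FIRST(S)={a}  FIRST(A)={a,b}  FIRST(B)={a,b}  FIRST(C)={b}
iter 3: (stable)
  FIRST(S)={a}  FIRST(A)={a,b}  FIRST(B)={a,b}  FIRST(C)={b}

Compute FOLLOW by fixpoint:
FOLLOW(S) := {$}
round 1:
  A→C b: FOLLOW(C) ⊇ FIRST(b) = {b}; new: +{b}
  B→A a: FOLLOW(A) ⊇ FIRST(a) = {a}; new: +{a}
  B→S A: FOLLOW(S) ⊇ FIRST(A) = {a,b}; new: +{a,b}
  S→a B: FOLLOW(B) ⊇ FOLLOW(S) ⊇ {$,a,b}; new: +{$,a,b}
  FOLLOW[S]={$,a,b}  FOLLOW[A]={a}  FOLLOW[B]={$,a,b}  FOLLOW[C]={b}
round 2:
  B→S A: FOLLOW(A) ⊇ FOLLOW(B) ⊇ {$,a,b}; new: +{$,b}
  FOLLOW[S]={$,a,b}  FOLLOW[A]={$,a,b}  FOLLOW[B]={$,a,b}  FOLLOW[C]={b}
round 3: done
  FOLLOW[S]={$,a,b}  FOLLOW[A]={$,a,b}  FOLLOW[B]={$,a,b}  FOLLOW[C]={b}

FOLLOW(S) = ["$", "a", "b"]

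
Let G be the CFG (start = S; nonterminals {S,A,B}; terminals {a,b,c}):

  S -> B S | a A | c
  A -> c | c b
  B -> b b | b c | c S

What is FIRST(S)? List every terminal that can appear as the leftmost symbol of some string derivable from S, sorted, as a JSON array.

FIRST sets, iterate to fixpoint:
pass 1:
  A via A→c: +{c}
  B via B→b b: +{b}
  B via B→c S: +{c}
  S via S→B S: +{b,c}
  S via S→a A: +{a}
  FIRST[S]={a,b,c}  FIRST[A]={c}  FIRST[B]={b,c}
pass 2: — fixpoint
  FIRST[S]={a,b,c}  FIRST[A]={c}  FIRST[B]={b,c}

FIRST(S) = ["a", "b", "c"]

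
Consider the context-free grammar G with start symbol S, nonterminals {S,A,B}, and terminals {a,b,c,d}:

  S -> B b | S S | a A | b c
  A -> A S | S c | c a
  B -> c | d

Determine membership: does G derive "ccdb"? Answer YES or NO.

Convert to CNF:
  S -> B T2 | S S | T1 A | T2 T0
  A -> A S | S T0 | T0 T1
  B -> c | d
  T0 -> c
  T1 -> a
  T2 -> b

CYK fill:
  T[0,0] 'c' = {B,T0}  orig:{B}
  T[1,1] 'c' = {B,T0}  orig:{B}
  T[2,2] 'd' = {B}
  T[3,3] 'b' = {T2}  orig:{}
  T[0,1] 'cc' = ∅
  T[1,2] 'cd' = ∅
  T[2,3] 'db' = {S}
  T[0,2] 'ccd' = ∅
  T[1,3] 'cdb' = ∅
  T[0,3] 'ccdb' = ∅

S ∉ T[0,3] ⇒ NO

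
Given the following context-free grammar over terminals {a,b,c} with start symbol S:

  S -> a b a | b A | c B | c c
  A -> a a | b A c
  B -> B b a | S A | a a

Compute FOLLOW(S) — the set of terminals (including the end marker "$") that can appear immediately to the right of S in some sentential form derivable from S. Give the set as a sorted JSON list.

FIRST iteration:
[1]
  A via A→a a: +{a}
  A via A→b A c: +{b}
  B via B→a a: +{a}
  S via S→a b a: +{a}
  S via S→b A: +{b}
  S via S→c B: +{c}
  FIRST(S)={a,b,c}  FIRST(A)={a,b}  FIRST(B)={a}
[2]
  B via B→S A: +{b,c}
  FIRST(S)={a,b,c}  FIRST(A)={a,b}  FIRST(B)={a,b,c}
[3] (no change)
  FIRST(S)={a,b,c}  FIRST(A)={a,b}  FIRST(B)={a,b,c}

FOLLOW sets:
initialize: $ ∈ FOLLOW(S)
iter 1:
  A→b A c: FOLLOW(A) ⊇ FIRST(c) = {c}; new: +{c}
  B→B b a: FOLLOW(B) ⊇ FIRST(b) = {b}; new: +{b}
  B→S A: FOLLOW(S) ⊇ FIRST(A) = {a,b}; new: +{a,b}
  B→S A: FOLLOW(A) ⊇ FOLLOW(B) ⊇ {b}; new: +{b}
  S→b A: FOLLOW(A) ⊇ FOLLOW(S) ⊇ {$,a,b}; new: +{$,a}
  S→c B: FOLLOW(B) ⊇ FOLLOW(S) ⊇ {$,a,b}; new: +{$,a}
  FOLLOW[S]={$,a,b}  FOLLOW[A]={$,a,b,c}  FOLLOW[B]={$,a,b}
iter 2: done
  FOLLOW[S]={$,a,b}  FOLLOW[A]={$,a,b,c}  FOLLOW[B]={$,a,b}

FOLLOW(S) = ["$", "a", "b"]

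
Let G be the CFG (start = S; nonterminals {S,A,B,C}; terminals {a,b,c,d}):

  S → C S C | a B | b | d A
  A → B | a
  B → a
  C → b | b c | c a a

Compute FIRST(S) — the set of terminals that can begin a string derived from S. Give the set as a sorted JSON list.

FIRST sets, iterate to fixpoint:
[1]
  A via A→a: +{a}
  B via B→a: +{a}
  C via C→b: +{b}
  C via C→c a a: +{c}
  S via S→C S C: +{b,c}
  S via S→a B: +{a}
  S via S→d A: +{d}
  FIRST(S)={a,b,c,d}  FIRST(A)={a}  FIRST(B)={a}  FIRST(C)={b,c}
[2] (no change)
  FIRST(S)={a,b,c,d}  FIRST(A)={a}  FIRST(B)={a}  FIRST(C)={b,c}

FIRST(S) = ["a", "b", "c", "d"]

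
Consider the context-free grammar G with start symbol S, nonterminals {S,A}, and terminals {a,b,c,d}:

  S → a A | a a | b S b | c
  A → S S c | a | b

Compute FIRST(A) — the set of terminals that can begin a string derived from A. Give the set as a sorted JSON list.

FIRST iteration:
round 1:
  A via A→a: +{a}
  A via A→b: +{b}
  S via S→a A: +{a}
  S via S→b S b: +{b}
  S via S→c: +{c}
  S: {a,b,c}  A: {a,b}
round 2:
  A via A→S S c: +{c}
  S: {a,b,c}  A: {a,b,c}
round 3: (no change)
  S: {a,b,c}  A: {a,b,c}

FIRST(A) = ["a", "b", "c"]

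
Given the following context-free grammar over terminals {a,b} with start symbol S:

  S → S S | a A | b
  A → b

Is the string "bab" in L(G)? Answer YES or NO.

CNF form of G:
  S -> S S | T0 A | b
  A -> b
  T0 -> a

CYK table (by increasing span):
  T[0,0] 'b' = {A,S}
  T[1,1] 'a' = {T0}  orig:{}
  T[2,2] 'b' = {A,S}
  T[0,1] 'ba' = ∅
  T[1,2] 'ab' = {S}
  T[0,2] 'bab' = {S}

S ∈ T[0,2] ⇒ YES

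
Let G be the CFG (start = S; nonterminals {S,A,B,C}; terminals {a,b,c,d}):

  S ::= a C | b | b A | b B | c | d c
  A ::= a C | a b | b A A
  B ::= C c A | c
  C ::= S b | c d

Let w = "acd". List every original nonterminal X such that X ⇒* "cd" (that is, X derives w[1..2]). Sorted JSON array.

Convert to CNF:
  S -> T0 C | T1 A | T1 B | T3 T2 | b | c
  A -> T0 C | T0 T1 | T1 X4
  B -> C X5 | c
  C -> S T1 | T2 T3
  T0 -> a
  T1 -> b
  T2 -> c
  T3 -> d
  X4 -> A A
  X5 -> T2 A

CYK table (by increasing span) — only the sub-triangle for w[1..2]:
  cell(1,1) c: {B,S,T2}  orig:{B,S}
  cell(2,2) d: {T3}  orig:{}
  cell(1,2) cd: {C}

Original NTs in T[1,2] deriving "cd": ["C"]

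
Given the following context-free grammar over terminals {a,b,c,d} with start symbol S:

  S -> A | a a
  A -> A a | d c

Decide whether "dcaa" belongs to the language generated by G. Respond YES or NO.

CNF form of G:
  S -> A T0 | T0 T0 | T1 T2
  A -> A T0 | T1 T2
  T0 -> a
  T1 -> d
  T2 -> c

CYK table (by increasing span):
  T[0,0] 'd' = {T1}  orig:{}
  T[1,1] 'c' = {T2}  orig:{}
  T[2,2] 'a' = {T0}  orig:{}
  T[3,3] 'a' = {T0}  orig:{}
  T[0,1] 'dc' = {A,S}
  T[1,2] 'ca' = ∅
  T[2,3] 'aa' = {S}
  T[0,2] 'dca' = {A,S}
  T[1,3] 'caa' = ∅
  T[0,3] 'dcaa' = {A,S}

S ∈ T[0,3] ⇒ YES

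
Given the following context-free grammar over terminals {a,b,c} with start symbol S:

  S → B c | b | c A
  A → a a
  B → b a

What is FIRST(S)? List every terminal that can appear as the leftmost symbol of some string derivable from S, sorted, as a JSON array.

FIRST iteration:
iter 1:
  A via A→a a: +{a}
  B via B→b a: +{b}
  S via S→B c: +{b}
  S via S→c A: +{c}
  FIRST[S]={b,c}  FIRST[A]={a}  FIRST[B]={b}
iter 2: done
  FIRST[S]={b,c}  FIRST[A]={a}  FIRST[B]={b}

FIRST(S) = ["b", "c"]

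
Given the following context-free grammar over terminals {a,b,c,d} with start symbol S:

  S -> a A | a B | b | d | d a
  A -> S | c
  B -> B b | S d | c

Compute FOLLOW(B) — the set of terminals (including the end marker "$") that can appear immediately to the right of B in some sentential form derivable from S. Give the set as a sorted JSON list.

FIRST sets, iterate to fixpoint:
round 1:
  A via A→c: +{c}
  B via B→c: +{c}
  S via S→a A: +{a}
  S via S→b: +{b}
  S via S→d: +{d}
  FIRST[S]={a,b,d}  FIRST[A]={c}  FIRST[B]={c}
round 2:
  A via A→S: +{a,b,d}
  B via B→S d: +{a,b,d}
  FIRST[S]={a,b,d}  FIRST[A]={a,b,c,d}  FIRST[B]={a,b,c,d}
round 3: (stable)
  FIRST[S]={a,b,d}  FIRST[A]={a,b,c,d}  FIRST[B]={a,b,c,d}

Compute FOLLOW by fixpoint:
seed FOLLOW(S) with $
[1]
  B→B b: FOLLOW(B) ⊇ FIRST(b) = {b}; new: +{b}
  B→S d: FOLLOW(S) ⊇ FIRST(d) = {d}; new: +{d}
  S→a A: FOLLOW(A) ⊇ FOLLOW(S) ⊇ {$,d}; new: +{$,d}
  S→a B: FOLLOW(B) ⊇ FOLLOW(S) ⊇ {$,d}; new: +{$,d}
  S: {$,d}  A: {$,d}  B: {$,b,d}
[2] done
  S: {$,d}  A: {$,d}  B: {$,b,d}

FOLLOW(B) = ["$", "b", "d"]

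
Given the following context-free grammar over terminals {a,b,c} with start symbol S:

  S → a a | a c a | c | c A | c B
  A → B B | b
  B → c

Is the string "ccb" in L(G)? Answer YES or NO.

CNF form of G:
  S -> T0 T0 | T0 X2 | T1 A | T1 B | c
  A -> B B | b
  B -> c
  T0 -> a
  T1 -> c
  X2 -> T1 T0

CYK fill:
  T[0,0] 'c' = {B,S,T1}  orig:{B,S}
  T[1,1] 'c' = {B,S,T1}  orig:{B,S}
  T[2,2] 'b' = {A}
  T[0,1] 'cc' = {A,S}
  T[1,2] 'cb' = {S}
  T[0,2] 'ccb' = ∅

S ∉ T[0,2] ⇒ NO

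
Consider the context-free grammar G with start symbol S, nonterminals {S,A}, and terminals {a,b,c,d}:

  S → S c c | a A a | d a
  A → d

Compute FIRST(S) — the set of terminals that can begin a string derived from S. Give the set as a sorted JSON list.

FIRST sets, iterate to fixpoint:
round 1:
  A via A→d: +{d}
  S via S→a A a: +{a}
  S via S→d a: +{d}
  FIRST(S)={a,d}  FIRST(A)={d}
round 2: (no change)
  FIRST(S)={a,d}  FIRST(A)={d}

FIRST(S) = ["a", "d"]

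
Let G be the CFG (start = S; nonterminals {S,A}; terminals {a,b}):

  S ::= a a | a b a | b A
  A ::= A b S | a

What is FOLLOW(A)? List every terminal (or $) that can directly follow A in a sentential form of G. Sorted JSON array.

FIRST iteration:
pass 1:
  A via A→a: +{a}
  S via S→a a: +{a}
  S via S→b A: +{b}
  FIRST(S)={a,b}  FIRST(A)={a}
pass 2: (stable)
  FIRST(S)={a,b}  FIRST(A)={a}

FOLLOW sets:
initialize: $ ∈ FOLLOW(S)
pass 1:
  A→A b S: FOLLOW(A) ⊇ FIRST(b) = {b}; new: +{b}
  A→A b S: FOLLOW(S) ⊇ FOLLOW(A) ⊇ {b}; new: +{b}
  S→b A: FOLLOW(A) ⊇ FOLLOW(S) ⊇ {$,b}; new: +{$}
  S: {$,b}  A: {$,b}
pass 2: — fixpoint
  S: {$,b}  A: {$,b}

FOLLOW(A) = ["$", "b"]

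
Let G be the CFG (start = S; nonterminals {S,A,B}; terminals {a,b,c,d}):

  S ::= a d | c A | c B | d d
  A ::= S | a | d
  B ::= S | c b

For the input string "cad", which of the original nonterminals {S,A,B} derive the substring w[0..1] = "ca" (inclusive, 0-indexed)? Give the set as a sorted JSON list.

CNF form of G:
  S -> T0 T1 | T1 T1 | T2 A | T2 B
  A -> T0 T1 | T1 T1 | T2 A | T2 B | a | d
  B -> T0 T1 | T1 T1 | T2 A | T2 B | T2 T3
  T0 -> a
  T1 -> d
  T2 -> c
  T3 -> b

CYK fill (cells [i..j] with 0 ≤ i ≤ j ≤ 1 only):
  cell(0,0) c: {T2}  orig:{}
  cell(1,1) a: {A,T0}  orig:{A}
  cell(0,1) ca: {A,B,S}

Original NTs in T[0,1] deriving "ca": ["A", "B", "S"]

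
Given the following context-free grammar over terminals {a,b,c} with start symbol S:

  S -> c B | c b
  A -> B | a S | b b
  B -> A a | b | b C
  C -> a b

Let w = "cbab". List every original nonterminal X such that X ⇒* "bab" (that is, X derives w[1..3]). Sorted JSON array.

Convert to CNF:
  S -> T2 B | T2 T1
  A -> A T0 | T0 S | T1 C | T1 T1 | b
  B -> A T0 | T1 C | b
  C -> T0 T1
  T0 -> a
  T1 -> b
  T2 -> c

CYK table (by increasing span) (cells [i..j] with 1 ≤ i ≤ j ≤ 3 only):
  [1..1]={A,B,T1}  "b"  orig:{A,B}
  [2..2]={T0}  "a"  orig:{}
  [3..3]={A,B,T1}  "b"  orig:{A,B}
  [1..2]={A,B}  "ba"
  [2..3]={C}  "ab"
  [1..3]={A,B}  "bab"

Original NTs in T[1,3] deriving "bab": ["A", "B"]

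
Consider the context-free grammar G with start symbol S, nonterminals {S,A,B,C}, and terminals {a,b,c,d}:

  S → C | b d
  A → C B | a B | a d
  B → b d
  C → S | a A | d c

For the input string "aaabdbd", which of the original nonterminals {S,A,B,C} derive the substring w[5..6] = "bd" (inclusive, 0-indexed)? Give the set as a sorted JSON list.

CNF form of G:
  S -> T0 A | T1 T3 | T2 T1
  A -> C B | T0 B | T0 T1
  B -> T2 T1
  C -> T0 A | T1 T3 | T2 T1
  T0 -> a
  T1 -> d
  T2 -> b
  T3 -> c

CYK table (by increasing span) — only the sub-triangle for w[5..6]:
  T[5,5] 'b' = {T2}  orig:{}
  T[6,6] 'd' = {T1}  orig:{}
  T[5,6] 'bd' = {B,C,S}

Original NTs in T[5,6] deriving "bd": ["B", "C", "S"]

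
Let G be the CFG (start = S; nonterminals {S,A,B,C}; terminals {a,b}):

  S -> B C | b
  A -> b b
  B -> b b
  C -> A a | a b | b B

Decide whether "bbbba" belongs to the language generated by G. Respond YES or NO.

CNF form of G:
  S -> B C | b
  A -> T0 T0
  B -> T0 T0
  C -> A T1 | T0 B | T1 T0
  T0 -> b
  T1 -> a

CYK table (by increasing span):
  cell(0,0) b: {S,T0}  orig:{S}
  cell(1,1) b: {S,T0}  orig:{S}
  cell(2,2) b: {S,T0}  orig:{S}
  cell(3,3) b: {S,T0}  orig:{S}
  cell(4,4) a: {T1}  orig:{}
  cell(0,1) bb: {A,B}
  cell(1,2) bb: {A,B}
  cell(2,3) bb: {A,B}
  cell(3,4) ba: ∅
  cell(0,2) bbb: {C}
  cell(1,3) bbb: {C}
  cell(2,4) bba: {C}
  cell(0,3) bbbb: ∅
  cell(1,4) bbba: ∅
  cell(0,4) bbbba: {S}

S ∈ T[0,4] ⇒ YES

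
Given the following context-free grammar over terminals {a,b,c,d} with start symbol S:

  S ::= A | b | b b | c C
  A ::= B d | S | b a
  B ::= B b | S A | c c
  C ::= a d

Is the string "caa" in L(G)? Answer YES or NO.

CNF form of G:
  S -> B T0 | T1 T1 | T1 T2 | T3 C | b
  A -> B T0 | T1 T1 | T1 T2 | T3 C | b
  B -> B T1 | S A | T3 T3
  C -> T2 T0
  T0 -> d
  T1 -> b
  T2 -> a
  T3 -> c

Fill CYK table bottom-up:
  T[0,0] 'c' = {T3}  orig:{}
  T[1,1] 'a' = {T2}  orig:{}
  T[2,2] 'a' = {T2}  orig:{}
  T[0,1] 'ca' = ∅
  T[1,2] 'aa' = ∅
  T[0,2] 'caa' = ∅

S ∉ T[0,2] ⇒ NO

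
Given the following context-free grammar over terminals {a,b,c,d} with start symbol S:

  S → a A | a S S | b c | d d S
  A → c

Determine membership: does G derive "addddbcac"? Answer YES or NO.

CNF form of G:
  S -> T0 A | T0 X4 | T1 T2 | T3 X5
  A -> c
  T0 -> a
  T1 -> b
  T2 -> c
  T3 -> d
  X4 -> S S
  X5 -> T3 S

Fill CYK table bottom-up:
  cell(0,0) a: {T0}  orig:{}
  cell(1,1) d: {T3}  orig:{}
  cell(2,2) d: {T3}  orig:{}
  cell(3,3) d: {T3}  orig:{}
  cell(4,4) d: {T3}  orig:{}
  cell(5,5) b: {T1}  orig:{}
  cell(6,6) c: {A,T2}  orig:{A}
  cell(7,7) a: {T0}  orig:{}
  cell(8,8) c: {A,T2}  orig:{A}
  cell(0,1) ad: ∅
  cell(1,2) dd: ∅
  cell(2,3) dd: ∅
  cell(3,4) dd: ∅
  cell(4,5) db: ∅
  cell(5,6) bc: {S}
  cell(6,7) ca: ∅
  cell(7,8) ac: {S}
  cell(0,2) add: ∅
  cell(1,3) ddd: ∅
  cell(2,4) ddd: ∅
  cell(3,5) ddb: ∅
  cell(4,6) dbc: {X5}  orig:{}
  cell(5,7) bca: ∅
  cell(6,8) cac: ∅
  cell(0,3) addd: ∅
  cell(1,4) dddd: ∅
  cell(2,5) dddb: ∅
  cell(3,6) ddbc: {S}
  cell(4,7) dbca: ∅
  cell(5,8) bcac: {X4}  orig:{}
  cell(0,4) adddd: ∅
  cell(1,5) ddddb: ∅
  cell(2,6) dddbc: {X5}  orig:{}
  cell(3,7) ddbca: ∅
  cell(4,8) dbcac: ∅
  cell(0,5) addddb: ∅
  cell(1,6) ddddbc: {S}
  cell(2,7) dddbca: ∅
  cell(3,8) ddbcac: {X4}  orig:{}
  cell(0,6) addddbc: ∅
  cell(1,7) ddddbca: ∅
  cell(2,8) dddbcac: ∅
  cell(0,7) addddbca: ∅
  cell(1,8) ddddbcac: {X4}  orig:{}
  cell(0,8) addddbcac: {S}

S ∈ T[0,8] ⇒ YES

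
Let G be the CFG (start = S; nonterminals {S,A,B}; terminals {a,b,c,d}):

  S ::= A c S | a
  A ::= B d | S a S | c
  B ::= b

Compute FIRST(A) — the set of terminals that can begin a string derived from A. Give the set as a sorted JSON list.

Compute FIRST by fixpoint:
pass 1:
  A via A→c: +{c}
  B via B→b: +{b}
  S via S→A c S: +{c}
  S via S→a: +{a}
  FIRST(S)={a,c}  FIRST(A)={c}  FIRST(B)={b}
pass 2:
  A via A→B d: +{b}
  A via A→S a S: +{a}
  S via S→A c S: +{b}
  FIRST(S)={a,b,c}  FIRST(A)={a,b,c}  FIRST(B)={b}
pass 3: (stable)
  FIRST(S)={a,b,c}  FIRST(A)={a,b,c}  FIRST(B)={b}

FIRST(A) = ["a", "b", "c"]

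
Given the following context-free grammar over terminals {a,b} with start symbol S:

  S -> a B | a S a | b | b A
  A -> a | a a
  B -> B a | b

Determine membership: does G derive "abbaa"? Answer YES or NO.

Convert to CNF:
  S -> T0 B | T0 X2 | T1 A | b
  A -> T0 T0 | a
  B -> B T0 | b
  T0 -> a
  T1 -> b
  X2 -> S T0

Fill CYK table bottom-up:
  T[0,0] 'a' = {A,T0}  orig:{A}
  T[1,1] 'b' = {B,S,T1}  orig:{B,S}
  T[2,2] 'b' = {B,S,T1}  orig:{B,S}
  T[3,3] 'a' = {A,T0}  orig:{A}
  T[4,4] 'a' = {A,T0}  orig:{A}
  T[0,1] 'ab' = {S}
  T[1,2] 'bb' = ∅
  T[2,3] 'ba' = {B,S,X2}  orig:{B,S}
  T[3,4] 'aa' = {A}
  T[0,2] 'abb' = ∅
  T[1,3] 'bba' = ∅
  T[2,4] 'baa' = {B,S,X2}  orig:{B,S}
  T[0,3] 'abba' = ∅
  T[1,4] 'bbaa' = ∅
  T[0,4] 'abbaa' = ∅

S ∉ T[0,4] ⇒ NO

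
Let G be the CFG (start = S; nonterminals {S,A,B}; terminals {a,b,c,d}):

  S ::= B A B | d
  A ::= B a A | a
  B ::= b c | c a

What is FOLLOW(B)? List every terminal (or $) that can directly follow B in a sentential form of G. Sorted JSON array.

Compute FIRST by fixpoint:
iter 1:
  A via A→a: +{a}
  B via B→b c: +{b}
  B via B→c a: +{c}
  S via S→B A B: +{b,c}
  S via S→d: +{d}
  FIRST[S]={b,c,d}  FIRST[A]={a}  FIRST[B]={b,c}
iter 2:
  A via A→B a A: +{b,c}
  FIRST[S]={b,c,d}  FIRST[A]={a,b,c}  FIRST[B]={b,c}
iter 3: done
  FIRST[S]={b,c,d}  FIRST[A]={a,b,c}  FIRST[B]={b,c}

FOLLOW sets:
FOLLOW(S) := {$}
round 1:
  A→B a A: FOLLOW(B) ⊇ FIRST(a) = {a}; new: +{a}
  S→B A B: FOLLOW(B) ⊇ FIRST(A) = {a,b,c}; new: +{b,c}
  S→B A B: FOLLOW(A) ⊇ FIRST(B) = {b,c}; new: +{b,c}
  S→B A B: FOLLOW(B) ⊇ FOLLOW(S) ⊇ {$}; new: +{$}
  FOLLOW[S]={$}  FOLLOW[A]={b,c}  FOLLOW[B]={$,a,b,c}
round 2: (no change)
  FOLLOW[S]={$}  FOLLOW[A]={b,c}  FOLLOW[B]={$,a,b,c}

FOLLOW(B) = ["$", "a", "b", "c"]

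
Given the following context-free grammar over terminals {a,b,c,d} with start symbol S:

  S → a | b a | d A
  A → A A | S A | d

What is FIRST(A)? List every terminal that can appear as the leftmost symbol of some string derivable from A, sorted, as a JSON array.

FIRST sets, iterate to fixpoint:
iter 1:
  A via A→d: +{d}
  S via S→a: +{a}
  S via S→b a: +{b}
  S via S→d A: +{d}
  FIRST(S)={a,b,d}  FIRST(A)={d}
iter 2:
  A via A→S A: +{a,b}
  FIRST(S)={a,b,d}  FIRST(A)={a,b,d}
iter 3: (stable)
  FIRST(S)={a,b,d}  FIRST(A)={a,b,d}

FIRST(A) = ["a", "b", "d"]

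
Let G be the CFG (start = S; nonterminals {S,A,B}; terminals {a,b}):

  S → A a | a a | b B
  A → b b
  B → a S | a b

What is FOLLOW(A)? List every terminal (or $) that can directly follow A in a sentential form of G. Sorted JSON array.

FIRST iteration:
pass 1:
  A via A→b b: +{b}
  B via B→a S: +{a}
  S via S→A a: +{b}
  S via S→a a: +{a}
  FIRST[S]={a,b}  FIRST[A]={b}  FIRST[B]={a}
pass 2: — fixpoint
  FIRST[S]={a,b}  FIRST[A]={b}  FIRST[B]={a}

FOLLOW sets:
initialize: $ ∈ FOLLOW(S)
[1]
  S→A a: FOLLOW(A) ⊇ FIRST(a) = {a}; new: +{a}
  S→b B: FOLLOW(B) ⊇ FOLLOW(S) ⊇ {$}; new: +{$}
  FOLLOW(S)={$}  FOLLOW(A)={a}  FOLLOW(B)={$}
[2] — fixpoint
  FOLLOW(S)={$}  FOLLOW(A)={a}  FOLLOW(B)={$}

FOLLOW(A) = ["a"]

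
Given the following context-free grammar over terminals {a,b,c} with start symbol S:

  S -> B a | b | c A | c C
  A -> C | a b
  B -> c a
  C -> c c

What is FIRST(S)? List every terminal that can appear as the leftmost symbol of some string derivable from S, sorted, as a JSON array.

FIRST iteration:
round 1:
  A via A→a b: +{a}
  B via B→c a: +{c}
  C via C→c c: +{c}
  S via S→B a: +{c}
  S via S→b: +{b}
  FIRST(S)={b,c}  FIRST(A)={a}  FIRST(B)={c}  FIRST(C)={c}
round 2:
  A via A→C: +{c}
  FIRST(S)={b,c}  FIRST(A)={a,c}  FIRST(B)={c}  FIRST(C)={c}
round 3: (stable)
  FIRST(S)={b,c}  FIRST(A)={a,c}  FIRST(B)={c}  FIRST(C)={c}

FIRST(S) = ["b", "c"]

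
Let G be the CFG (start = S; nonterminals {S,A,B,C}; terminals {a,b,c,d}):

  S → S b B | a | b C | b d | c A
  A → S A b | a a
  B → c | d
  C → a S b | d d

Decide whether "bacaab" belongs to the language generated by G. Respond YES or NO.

Convert to CNF:
  S -> S X6 | T0 C | T0 T2 | T3 A | a
  A -> S X4 | T1 T1
  B -> c | d
  C -> T1 X5 | T2 T2
  T0 -> b
  T1 -> a
  T2 -> d
  T3 -> c
  X4 -> A T0
  X5 -> S T0
  X6 -> T0 B

CYK fill:
  [0..0]={T0}  "b"  orig:{}
  [1..1]={S,T1}  "a"  orig:{S}
  [2..2]={B,T3}  "c"  orig:{B}
  [3..3]={S,T1}  "a"  orig:{S}
  [4..4]={S,T1}  "a"  orig:{S}
  [5..5]={T0}  "b"  orig:{}
  [0..1]=∅  "ba"
  [1..2]=∅  "ac"
  [2..3]=∅  "ca"
  [3..4]={A}  "aa"
  [4..5]={X5}  "ab"  orig:{}
  [0..2]=∅  "bac"
  [1..3]=∅  "aca"
  [2..4]={S}  "caa"
  [3..5]={C,X4}  "aab"  orig:{C}
  [0..3]=∅  "baca"
  [1..4]=∅  "acaa"
  [2..5]={X5}  "caab"  orig:{}
  [0..4]=∅  "bacaa"
  [1..5]={C}  "acaab"
  [0..5]={S}  "bacaab"

S ∈ T[0,5] ⇒ YES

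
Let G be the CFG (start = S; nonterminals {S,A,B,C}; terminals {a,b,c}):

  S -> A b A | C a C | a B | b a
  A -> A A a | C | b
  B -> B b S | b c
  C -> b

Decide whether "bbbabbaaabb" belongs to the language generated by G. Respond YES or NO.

CNF form of G:
  S -> A X5 | C X6 | T0 B | T1 T0
  A -> A X3 | b
  B -> B X4 | T1 T2
  C -> b
  T0 -> a
  T1 -> b
  T2 -> c
  X3 -> A T0
  X4 -> T1 S
  X5 -> T1 A
  X6 -> T0 C

CYK table (by increasing span):
  [0..0]={A,C,T1}  "b"  orig:{A,C}
  [1..1]={A,C,T1}  "b"  orig:{A,C}
  [2..2]={A,C,T1}  "b"  orig:{A,C}
  [3..3]={T0}  "a"  orig:{}
  [4..4]={A,C,T1}  "b"  orig:{A,C}
  [5..5]={A,C,T1}  "b"  orig:{A,C}
  [6..6]={T0}  "a"  orig:{}
  [7..7]={T0}  "a"  orig:{}
  [8..8]={T0}  "a"  orig:{}
  [9..9]={A,C,T1}  "b"  orig:{A,C}
  [10..10]={A,C,T1}  "b"  orig:{A,C}
  [0..1]={X5}  "bb"  orig:{}
  [1..2]={X5}  "bb"  orig:{}
  [2..3]={S,X3}  "ba"  orig:{S}
  [3..4]={X6}  "ab"  orig:{}
  [4..5]={X5}  "bb"  orig:{}
  [5..6]={S,X3}  "ba"  orig:{S}
  [6..7]=∅  "aa"
  [7..8]=∅  "aa"
  [8..9]={X6}  "ab"  orig:{}
  [9..10]={X5}  "bb"  orig:{}
  [0..2]={S}  "bbb"
  [1..3]={A,X4}  "bba"  orig:{A}
  [2..4]={S}  "bab"
  [3..5]=∅  "abb"
  [4..6]={A,X4}  "bba"  orig:{A}
  [5..7]=∅  "baa"
  [6..8]=∅  "aaa"
  [7..9]=∅  "aab"
  [8..10]=∅  "abb"
  [0..3]={X5}  "bbba"  orig:{}
  [1..4]={X4}  "bbab"  orig:{}
  [2..5]=∅  "babb"
  [3..6]=∅  "abba"
  [4..7]={X3}  "bbaa"  orig:{}
  [5..8]=∅  "baaa"
  [6..9]=∅  "aaab"
  [7..10]=∅  "aabb"
  [0..4]=∅  "bbbab"
  [1..5]={S}  "bbabb"
  [2..6]=∅  "babba"
  [3..7]=∅  "abbaa"
  [4..8]=∅  "bbaaa"
  [5..9]=∅  "baaab"
  [6..10]=∅  "aaabb"
  [0..5]={X4}  "bbbabb"  orig:{}
  [1..6]=∅  "bbabba"
  [2..7]=∅  "babbaa"
  [3..8]=∅  "abbaaa"
  [4..9]=∅  "bbaaab"
  [5..10]=∅  "baaabb"
  [0..6]=∅  "bbbabba"
  [1..7]={A}  "bbabbaa"
  [2..8]=∅  "babbaaa"
  [3..9]=∅  "abbaaab"
  [4..10]=∅  "bbaaabb"
  [0..7]={X5}  "bbbabbaa"  orig:{}
  [1..8]={X3}  "bbabbaaa"  orig:{}
  [2..9]=∅  "babbaaab"
  [3..10]=∅  "abbaaabb"
  [0..8]={A}  "bbbabbaaa"
  [1..9]=∅  "bbabbaaab"
  [2..10]=∅  "babbaaabb"
  [0..9]=∅  "bbbabbaaab"
  [1..10]=∅  "bbabbaaabb"
  [0..10]={S}  "bbbabbaaabb"

S ∈ T[0,10] ⇒ YES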